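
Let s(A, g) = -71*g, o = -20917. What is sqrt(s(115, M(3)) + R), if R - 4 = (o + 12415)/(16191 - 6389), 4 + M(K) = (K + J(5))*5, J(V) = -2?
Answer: I*sqrt(9645922)/377 ≈ 8.2382*I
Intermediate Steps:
M(K) = -14 + 5*K (M(K) = -4 + (K - 2)*5 = -4 + (-2 + K)*5 = -4 + (-10 + 5*K) = -14 + 5*K)
R = 1181/377 (R = 4 + (-20917 + 12415)/(16191 - 6389) = 4 - 8502/9802 = 4 - 8502*1/9802 = 4 - 327/377 = 1181/377 ≈ 3.1326)
sqrt(s(115, M(3)) + R) = sqrt(-71*(-14 + 5*3) + 1181/377) = sqrt(-71*(-14 + 15) + 1181/377) = sqrt(-71*1 + 1181/377) = sqrt(-71 + 1181/377) = sqrt(-25586/377) = I*sqrt(9645922)/377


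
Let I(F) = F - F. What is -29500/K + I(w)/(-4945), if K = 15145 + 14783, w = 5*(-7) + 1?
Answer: -7375/7482 ≈ -0.98570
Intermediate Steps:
w = -34 (w = -35 + 1 = -34)
K = 29928
I(F) = 0
-29500/K + I(w)/(-4945) = -29500/29928 + 0/(-4945) = -29500*1/29928 + 0*(-1/4945) = -7375/7482 + 0 = -7375/7482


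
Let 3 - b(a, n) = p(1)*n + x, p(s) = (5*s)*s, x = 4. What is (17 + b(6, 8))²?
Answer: 576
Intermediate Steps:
p(s) = 5*s²
b(a, n) = -1 - 5*n (b(a, n) = 3 - ((5*1²)*n + 4) = 3 - ((5*1)*n + 4) = 3 - (5*n + 4) = 3 - (4 + 5*n) = 3 + (-4 - 5*n) = -1 - 5*n)
(17 + b(6, 8))² = (17 + (-1 - 5*8))² = (17 + (-1 - 40))² = (17 - 41)² = (-24)² = 576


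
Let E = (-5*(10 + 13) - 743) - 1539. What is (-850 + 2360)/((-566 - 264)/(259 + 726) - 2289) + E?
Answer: -1081581773/451099 ≈ -2397.7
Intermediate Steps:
E = -2397 (E = (-5*23 - 743) - 1539 = (-115 - 743) - 1539 = -858 - 1539 = -2397)
(-850 + 2360)/((-566 - 264)/(259 + 726) - 2289) + E = (-850 + 2360)/((-566 - 264)/(259 + 726) - 2289) - 2397 = 1510/(-830/985 - 2289) - 2397 = 1510/(-830*1/985 - 2289) - 2397 = 1510/(-166/197 - 2289) - 2397 = 1510/(-451099/197) - 2397 = 1510*(-197/451099) - 2397 = -297470/451099 - 2397 = -1081581773/451099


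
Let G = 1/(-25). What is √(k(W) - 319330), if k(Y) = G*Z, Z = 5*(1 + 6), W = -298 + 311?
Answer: I*√7983285/5 ≈ 565.09*I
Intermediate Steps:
W = 13
G = -1/25 ≈ -0.040000
Z = 35 (Z = 5*7 = 35)
k(Y) = -7/5 (k(Y) = -1/25*35 = -7/5)
√(k(W) - 319330) = √(-7/5 - 319330) = √(-1596657/5) = I*√7983285/5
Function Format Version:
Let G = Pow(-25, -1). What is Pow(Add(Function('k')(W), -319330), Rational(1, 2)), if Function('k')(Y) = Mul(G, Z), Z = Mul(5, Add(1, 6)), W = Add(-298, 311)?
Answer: Mul(Rational(1, 5), I, Pow(7983285, Rational(1, 2))) ≈ Mul(565.09, I)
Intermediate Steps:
W = 13
G = Rational(-1, 25) ≈ -0.040000
Z = 35 (Z = Mul(5, 7) = 35)
Function('k')(Y) = Rational(-7, 5) (Function('k')(Y) = Mul(Rational(-1, 25), 35) = Rational(-7, 5))
Pow(Add(Function('k')(W), -319330), Rational(1, 2)) = Pow(Add(Rational(-7, 5), -319330), Rational(1, 2)) = Pow(Rational(-1596657, 5), Rational(1, 2)) = Mul(Rational(1, 5), I, Pow(7983285, Rational(1, 2)))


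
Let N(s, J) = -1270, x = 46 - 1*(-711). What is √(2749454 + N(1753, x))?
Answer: 2*√687046 ≈ 1657.8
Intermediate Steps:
x = 757 (x = 46 + 711 = 757)
√(2749454 + N(1753, x)) = √(2749454 - 1270) = √2748184 = 2*√687046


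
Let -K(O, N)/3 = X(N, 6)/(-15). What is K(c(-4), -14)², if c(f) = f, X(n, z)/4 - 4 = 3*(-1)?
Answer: 16/25 ≈ 0.64000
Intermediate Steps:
X(n, z) = 4 (X(n, z) = 16 + 4*(3*(-1)) = 16 + 4*(-3) = 16 - 12 = 4)
K(O, N) = ⅘ (K(O, N) = -12/(-15) = -12*(-1)/15 = -3*(-4/15) = ⅘)
K(c(-4), -14)² = (⅘)² = 16/25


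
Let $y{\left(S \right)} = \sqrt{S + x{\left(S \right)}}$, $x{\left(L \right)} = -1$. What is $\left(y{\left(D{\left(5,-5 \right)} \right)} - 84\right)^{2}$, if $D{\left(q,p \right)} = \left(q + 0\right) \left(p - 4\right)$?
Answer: $\left(84 - i \sqrt{46}\right)^{2} \approx 7010.0 - 1139.4 i$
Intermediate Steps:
$D{\left(q,p \right)} = q \left(-4 + p\right)$
$y{\left(S \right)} = \sqrt{-1 + S}$ ($y{\left(S \right)} = \sqrt{S - 1} = \sqrt{-1 + S}$)
$\left(y{\left(D{\left(5,-5 \right)} \right)} - 84\right)^{2} = \left(\sqrt{-1 + 5 \left(-4 - 5\right)} - 84\right)^{2} = \left(\sqrt{-1 + 5 \left(-9\right)} - 84\right)^{2} = \left(\sqrt{-1 - 45} - 84\right)^{2} = \left(\sqrt{-46} - 84\right)^{2} = \left(i \sqrt{46} - 84\right)^{2} = \left(-84 + i \sqrt{46}\right)^{2}$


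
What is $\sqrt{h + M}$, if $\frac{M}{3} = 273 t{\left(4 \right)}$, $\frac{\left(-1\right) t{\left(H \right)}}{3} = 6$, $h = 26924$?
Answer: $\sqrt{12182} \approx 110.37$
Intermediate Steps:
$t{\left(H \right)} = -18$ ($t{\left(H \right)} = \left(-3\right) 6 = -18$)
$M = -14742$ ($M = 3 \cdot 273 \left(-18\right) = 3 \left(-4914\right) = -14742$)
$\sqrt{h + M} = \sqrt{26924 - 14742} = \sqrt{12182}$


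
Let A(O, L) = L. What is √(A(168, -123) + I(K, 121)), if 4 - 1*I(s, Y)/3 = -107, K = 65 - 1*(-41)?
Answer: √210 ≈ 14.491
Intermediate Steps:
K = 106 (K = 65 + 41 = 106)
I(s, Y) = 333 (I(s, Y) = 12 - 3*(-107) = 12 + 321 = 333)
√(A(168, -123) + I(K, 121)) = √(-123 + 333) = √210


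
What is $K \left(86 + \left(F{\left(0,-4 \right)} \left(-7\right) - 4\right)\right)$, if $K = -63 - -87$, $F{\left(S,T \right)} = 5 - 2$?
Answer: $1464$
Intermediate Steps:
$F{\left(S,T \right)} = 3$
$K = 24$ ($K = -63 + 87 = 24$)
$K \left(86 + \left(F{\left(0,-4 \right)} \left(-7\right) - 4\right)\right) = 24 \left(86 + \left(3 \left(-7\right) - 4\right)\right) = 24 \left(86 - 25\right) = 24 \cdot 61 = 1464$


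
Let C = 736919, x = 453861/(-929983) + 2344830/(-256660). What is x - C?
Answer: -17589707820248297/23868943678 ≈ -7.3693e+5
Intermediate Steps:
x = -229714000215/23868943678 (x = 453861*(-1/929983) + 2344830*(-1/256660) = -453861/929983 - 234483/25666 = -229714000215/23868943678 ≈ -9.6240)
x - C = -229714000215/23868943678 - 1*736919 = -229714000215/23868943678 - 736919 = -17589707820248297/23868943678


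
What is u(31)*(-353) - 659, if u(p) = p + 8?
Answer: -14426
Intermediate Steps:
u(p) = 8 + p
u(31)*(-353) - 659 = (8 + 31)*(-353) - 659 = 39*(-353) - 659 = -13767 - 659 = -14426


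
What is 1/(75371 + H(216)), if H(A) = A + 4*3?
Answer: 1/75599 ≈ 1.3228e-5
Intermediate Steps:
H(A) = 12 + A (H(A) = A + 12 = 12 + A)
1/(75371 + H(216)) = 1/(75371 + (12 + 216)) = 1/(75371 + 228) = 1/75599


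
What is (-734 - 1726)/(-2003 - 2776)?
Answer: 820/1593 ≈ 0.51475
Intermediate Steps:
(-734 - 1726)/(-2003 - 2776) = -2460/(-4779) = -2460*(-1/4779) = 820/1593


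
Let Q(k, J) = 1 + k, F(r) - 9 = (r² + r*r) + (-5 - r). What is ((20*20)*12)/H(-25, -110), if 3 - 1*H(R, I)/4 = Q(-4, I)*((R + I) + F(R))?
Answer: 80/229 ≈ 0.34935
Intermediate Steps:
F(r) = 4 - r + 2*r² (F(r) = 9 + ((r² + r*r) + (-5 - r)) = 9 + ((r² + r²) + (-5 - r)) = 9 + (2*r² + (-5 - r)) = 9 + (-5 - r + 2*r²) = 4 - r + 2*r²)
H(R, I) = 60 + 12*I + 24*R² (H(R, I) = 12 - 4*(1 - 4)*((R + I) + (4 - R + 2*R²)) = 12 - (-12)*((I + R) + (4 - R + 2*R²)) = 12 - (-12)*(4 + I + 2*R²) = 12 - 4*(-12 - 6*R² - 3*I) = 12 + (48 + 12*I + 24*R²) = 60 + 12*I + 24*R²)
((20*20)*12)/H(-25, -110) = ((20*20)*12)/(60 + 12*(-110) + 24*(-25)²) = (400*12)/(60 - 1320 + 24*625) = 4800/(60 - 1320 + 15000) = 4800/13740 = 4800*(1/13740) = 80/229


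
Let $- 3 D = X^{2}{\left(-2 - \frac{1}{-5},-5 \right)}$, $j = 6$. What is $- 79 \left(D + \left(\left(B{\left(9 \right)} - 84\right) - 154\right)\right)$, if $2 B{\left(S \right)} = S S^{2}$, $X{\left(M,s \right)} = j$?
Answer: $- \frac{18091}{2} \approx -9045.5$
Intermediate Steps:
$X{\left(M,s \right)} = 6$
$B{\left(S \right)} = \frac{S^{3}}{2}$ ($B{\left(S \right)} = \frac{S S^{2}}{2} = \frac{S^{3}}{2}$)
$D = -12$ ($D = - \frac{6^{2}}{3} = \left(- \frac{1}{3}\right) 36 = -12$)
$- 79 \left(D + \left(\left(B{\left(9 \right)} - 84\right) - 154\right)\right) = - 79 \left(-12 - \left(238 - \frac{729}{2}\right)\right) = - 79 \left(-12 + \left(\left(\frac{1}{2} \cdot 729 - 84\right) - 154\right)\right) = - 79 \left(-12 + \left(\left(\frac{729}{2} - 84\right) - 154\right)\right) = - 79 \left(-12 + \left(\frac{561}{2} - 154\right)\right) = - 79 \left(-12 + \frac{253}{2}\right) = \left(-79\right) \frac{229}{2} = - \frac{18091}{2}$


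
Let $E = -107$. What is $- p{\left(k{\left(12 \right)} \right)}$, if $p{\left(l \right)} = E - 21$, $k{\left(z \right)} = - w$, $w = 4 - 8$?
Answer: $128$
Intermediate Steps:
$w = -4$ ($w = 4 - 8 = -4$)
$k{\left(z \right)} = 4$ ($k{\left(z \right)} = \left(-1\right) \left(-4\right) = 4$)
$p{\left(l \right)} = -128$ ($p{\left(l \right)} = -107 - 21 = -128$)
$- p{\left(k{\left(12 \right)} \right)} = \left(-1\right) \left(-128\right) = 128$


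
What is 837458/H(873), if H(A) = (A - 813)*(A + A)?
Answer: 418729/52380 ≈ 7.9941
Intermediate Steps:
H(A) = 2*A*(-813 + A) (H(A) = (-813 + A)*(2*A) = 2*A*(-813 + A))
837458/H(873) = 837458/((2*873*(-813 + 873))) = 837458/((2*873*60)) = 837458/104760 = 837458*(1/104760) = 418729/52380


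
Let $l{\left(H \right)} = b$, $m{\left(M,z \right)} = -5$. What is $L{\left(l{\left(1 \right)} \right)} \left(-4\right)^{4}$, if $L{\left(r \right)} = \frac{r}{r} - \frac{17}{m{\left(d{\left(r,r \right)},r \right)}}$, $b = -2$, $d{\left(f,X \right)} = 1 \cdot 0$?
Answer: $\frac{5632}{5} \approx 1126.4$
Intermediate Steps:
$d{\left(f,X \right)} = 0$
$l{\left(H \right)} = -2$
$L{\left(r \right)} = \frac{22}{5}$ ($L{\left(r \right)} = \frac{r}{r} - \frac{17}{-5} = 1 - - \frac{17}{5} = 1 + \frac{17}{5} = \frac{22}{5}$)
$L{\left(l{\left(1 \right)} \right)} \left(-4\right)^{4} = \frac{22 \left(-4\right)^{4}}{5} = \frac{22}{5} \cdot 256 = \frac{5632}{5}$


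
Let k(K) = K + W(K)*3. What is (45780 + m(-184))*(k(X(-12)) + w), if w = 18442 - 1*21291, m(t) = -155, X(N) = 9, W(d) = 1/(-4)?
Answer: -518436875/4 ≈ -1.2961e+8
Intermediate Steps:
W(d) = -¼
k(K) = -¾ + K (k(K) = K - ¼*3 = K - ¾ = -¾ + K)
w = -2849 (w = 18442 - 21291 = -2849)
(45780 + m(-184))*(k(X(-12)) + w) = (45780 - 155)*((-¾ + 9) - 2849) = 45625*(33/4 - 2849) = 45625*(-11363/4) = -518436875/4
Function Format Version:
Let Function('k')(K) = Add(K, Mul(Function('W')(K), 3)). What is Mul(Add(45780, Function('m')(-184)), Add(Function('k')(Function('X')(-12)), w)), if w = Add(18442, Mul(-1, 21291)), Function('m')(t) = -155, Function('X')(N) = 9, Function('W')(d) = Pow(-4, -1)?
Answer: Rational(-518436875, 4) ≈ -1.2961e+8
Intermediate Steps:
Function('W')(d) = Rational(-1, 4)
Function('k')(K) = Add(Rational(-3, 4), K) (Function('k')(K) = Add(K, Mul(Rational(-1, 4), 3)) = Add(K, Rational(-3, 4)) = Add(Rational(-3, 4), K))
w = -2849 (w = Add(18442, -21291) = -2849)
Mul(Add(45780, Function('m')(-184)), Add(Function('k')(Function('X')(-12)), w)) = Mul(Add(45780, -155), Add(Add(Rational(-3, 4), 9), -2849)) = Mul(45625, Add(Rational(33, 4), -2849)) = Mul(45625, Rational(-11363, 4)) = Rational(-518436875, 4)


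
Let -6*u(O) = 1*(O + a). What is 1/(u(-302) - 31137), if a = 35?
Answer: -2/62185 ≈ -3.2162e-5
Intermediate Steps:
u(O) = -35/6 - O/6 (u(O) = -(O + 35)/6 = -(35 + O)/6 = -35/6 - O/6)
1/(u(-302) - 31137) = 1/((-35/6 - ⅙*(-302)) - 31137) = 1/((-35/6 + 151/3) - 31137) = 1/(89/2 - 31137) = 1/(-62185/2) = -2/62185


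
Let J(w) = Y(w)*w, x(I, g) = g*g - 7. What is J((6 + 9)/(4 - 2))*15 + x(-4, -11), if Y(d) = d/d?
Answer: 453/2 ≈ 226.50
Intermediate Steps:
Y(d) = 1
x(I, g) = -7 + g² (x(I, g) = g² - 7 = -7 + g²)
J(w) = w (J(w) = 1*w = w)
J((6 + 9)/(4 - 2))*15 + x(-4, -11) = ((6 + 9)/(4 - 2))*15 + (-7 + (-11)²) = (15/2)*15 + (-7 + 121) = (15*(½))*15 + 114 = (15/2)*15 + 114 = 225/2 + 114 = 453/2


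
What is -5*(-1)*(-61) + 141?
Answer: -164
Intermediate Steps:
-5*(-1)*(-61) + 141 = 5*(-61) + 141 = -305 + 141 = -164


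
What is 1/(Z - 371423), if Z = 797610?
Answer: 1/426187 ≈ 2.3464e-6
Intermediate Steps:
1/(Z - 371423) = 1/(797610 - 371423) = 1/426187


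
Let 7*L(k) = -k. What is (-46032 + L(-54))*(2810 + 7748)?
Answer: -3401470860/7 ≈ -4.8592e+8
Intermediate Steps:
L(k) = -k/7 (L(k) = (-k)/7 = -k/7)
(-46032 + L(-54))*(2810 + 7748) = (-46032 - ⅐*(-54))*(2810 + 7748) = (-46032 + 54/7)*10558 = -322170/7*10558 = -3401470860/7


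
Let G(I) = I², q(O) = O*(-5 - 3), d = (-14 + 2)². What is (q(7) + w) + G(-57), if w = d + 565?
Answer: 3902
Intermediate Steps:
d = 144 (d = (-12)² = 144)
q(O) = -8*O (q(O) = O*(-8) = -8*O)
w = 709 (w = 144 + 565 = 709)
(q(7) + w) + G(-57) = (-8*7 + 709) + (-57)² = (-56 + 709) + 3249 = 653 + 3249 = 3902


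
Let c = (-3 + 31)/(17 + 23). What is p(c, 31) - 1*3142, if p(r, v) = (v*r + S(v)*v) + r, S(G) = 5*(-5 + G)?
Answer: 4552/5 ≈ 910.40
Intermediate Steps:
S(G) = -25 + 5*G
c = 7/10 (c = 28/40 = 28*(1/40) = 7/10 ≈ 0.70000)
p(r, v) = r + r*v + v*(-25 + 5*v) (p(r, v) = (v*r + (-25 + 5*v)*v) + r = (r*v + v*(-25 + 5*v)) + r = r + r*v + v*(-25 + 5*v))
p(c, 31) - 1*3142 = (7/10 + (7/10)*31 + 5*31*(-5 + 31)) - 1*3142 = (7/10 + 217/10 + 5*31*26) - 3142 = (7/10 + 217/10 + 4030) - 3142 = 20262/5 - 3142 = 4552/5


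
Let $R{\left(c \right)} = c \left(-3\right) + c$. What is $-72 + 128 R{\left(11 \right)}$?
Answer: $-2888$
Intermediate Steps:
$R{\left(c \right)} = - 2 c$ ($R{\left(c \right)} = - 3 c + c = - 2 c$)
$-72 + 128 R{\left(11 \right)} = -72 + 128 \left(\left(-2\right) 11\right) = -72 + 128 \left(-22\right) = -72 - 2816 = -2888$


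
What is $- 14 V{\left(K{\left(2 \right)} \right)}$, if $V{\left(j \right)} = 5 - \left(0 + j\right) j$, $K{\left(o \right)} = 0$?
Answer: $-70$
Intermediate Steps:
$V{\left(j \right)} = 5 - j^{2}$ ($V{\left(j \right)} = 5 - j j = 5 - j^{2}$)
$- 14 V{\left(K{\left(2 \right)} \right)} = - 14 \left(5 - 0^{2}\right) = - 14 \left(5 - 0\right) = - 14 \left(5 + 0\right) = \left(-14\right) 5 = -70$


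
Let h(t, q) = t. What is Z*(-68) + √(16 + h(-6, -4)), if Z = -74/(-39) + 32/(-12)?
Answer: 680/13 + √10 ≈ 55.470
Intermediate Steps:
Z = -10/13 (Z = -74*(-1/39) + 32*(-1/12) = 74/39 - 8/3 = -10/13 ≈ -0.76923)
Z*(-68) + √(16 + h(-6, -4)) = -10/13*(-68) + √(16 - 6) = 680/13 + √10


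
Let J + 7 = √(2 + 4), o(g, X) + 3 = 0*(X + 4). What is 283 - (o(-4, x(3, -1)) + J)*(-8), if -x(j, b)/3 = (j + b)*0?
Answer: 203 + 8*√6 ≈ 222.60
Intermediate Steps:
x(j, b) = 0 (x(j, b) = -3*(j + b)*0 = -3*(b + j)*0 = -3*0 = 0)
o(g, X) = -3 (o(g, X) = -3 + 0*(X + 4) = -3 + 0*(4 + X) = -3 + 0 = -3)
J = -7 + √6 (J = -7 + √(2 + 4) = -7 + √6 ≈ -4.5505)
283 - (o(-4, x(3, -1)) + J)*(-8) = 283 - (-3 + (-7 + √6))*(-8) = 283 - (-10 + √6)*(-8) = 283 - (80 - 8*√6) = 283 + (-80 + 8*√6) = 203 + 8*√6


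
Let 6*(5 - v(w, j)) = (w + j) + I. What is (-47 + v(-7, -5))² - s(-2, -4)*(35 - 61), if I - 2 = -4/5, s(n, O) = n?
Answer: 39101/25 ≈ 1564.0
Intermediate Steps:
I = 6/5 (I = 2 - 4/5 = 2 - 4*⅕ = 2 - ⅘ = 6/5 ≈ 1.2000)
v(w, j) = 24/5 - j/6 - w/6 (v(w, j) = 5 - ((w + j) + 6/5)/6 = 5 - ((j + w) + 6/5)/6 = 5 - (6/5 + j + w)/6 = 5 + (-⅕ - j/6 - w/6) = 24/5 - j/6 - w/6)
(-47 + v(-7, -5))² - s(-2, -4)*(35 - 61) = (-47 + (24/5 - ⅙*(-5) - ⅙*(-7)))² - (-2)*(35 - 61) = (-47 + (24/5 + ⅚ + 7/6))² - (-2)*(-26) = (-47 + 34/5)² - 1*52 = (-201/5)² - 52 = 40401/25 - 52 = 39101/25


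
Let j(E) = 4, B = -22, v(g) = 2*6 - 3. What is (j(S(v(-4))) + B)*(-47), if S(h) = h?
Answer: 846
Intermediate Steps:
v(g) = 9 (v(g) = 12 - 3 = 9)
(j(S(v(-4))) + B)*(-47) = (4 - 22)*(-47) = -18*(-47) = 846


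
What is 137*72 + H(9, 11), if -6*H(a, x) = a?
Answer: 19725/2 ≈ 9862.5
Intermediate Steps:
H(a, x) = -a/6
137*72 + H(9, 11) = 137*72 - ⅙*9 = 9864 - 3/2 = 19725/2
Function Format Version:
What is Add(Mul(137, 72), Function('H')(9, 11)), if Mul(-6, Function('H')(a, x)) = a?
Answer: Rational(19725, 2) ≈ 9862.5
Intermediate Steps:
Function('H')(a, x) = Mul(Rational(-1, 6), a)
Add(Mul(137, 72), Function('H')(9, 11)) = Add(Mul(137, 72), Mul(Rational(-1, 6), 9)) = Add(9864, Rational(-3, 2)) = Rational(19725, 2)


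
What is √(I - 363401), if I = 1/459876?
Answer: 5*I*√768542004011139/229938 ≈ 602.83*I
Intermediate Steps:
I = 1/459876 ≈ 2.1745e-6
√(I - 363401) = √(1/459876 - 363401) = √(-167119398275/459876) = 5*I*√768542004011139/229938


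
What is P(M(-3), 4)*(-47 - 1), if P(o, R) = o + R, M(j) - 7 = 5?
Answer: -768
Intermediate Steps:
M(j) = 12 (M(j) = 7 + 5 = 12)
P(o, R) = R + o
P(M(-3), 4)*(-47 - 1) = (4 + 12)*(-47 - 1) = 16*(-48) = -768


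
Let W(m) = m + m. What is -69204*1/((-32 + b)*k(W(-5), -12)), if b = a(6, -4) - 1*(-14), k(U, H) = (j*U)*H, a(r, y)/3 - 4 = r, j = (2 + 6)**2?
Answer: -5767/7680 ≈ -0.75091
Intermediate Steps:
j = 64 (j = 8**2 = 64)
a(r, y) = 12 + 3*r
W(m) = 2*m
k(U, H) = 64*H*U (k(U, H) = (64*U)*H = 64*H*U)
b = 44 (b = (12 + 3*6) - 1*(-14) = (12 + 18) + 14 = 30 + 14 = 44)
-69204*1/((-32 + b)*k(W(-5), -12)) = -69204*1/(7680*(-32 + 44)) = -69204/((64*(-12)*(-10))*12) = -69204/(7680*12) = -69204/92160 = -69204*1/92160 = -5767/7680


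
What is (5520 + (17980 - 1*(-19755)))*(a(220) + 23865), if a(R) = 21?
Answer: 1033188930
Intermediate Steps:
(5520 + (17980 - 1*(-19755)))*(a(220) + 23865) = (5520 + (17980 - 1*(-19755)))*(21 + 23865) = (5520 + (17980 + 19755))*23886 = (5520 + 37735)*23886 = 43255*23886 = 1033188930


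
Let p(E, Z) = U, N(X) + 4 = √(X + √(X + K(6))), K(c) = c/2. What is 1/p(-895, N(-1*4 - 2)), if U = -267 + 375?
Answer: 1/108 ≈ 0.0092593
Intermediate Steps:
K(c) = c/2 (K(c) = c*(½) = c/2)
N(X) = -4 + √(X + √(3 + X)) (N(X) = -4 + √(X + √(X + (½)*6)) = -4 + √(X + √(X + 3)) = -4 + √(X + √(3 + X)))
U = 108
p(E, Z) = 108
1/p(-895, N(-1*4 - 2)) = 1/108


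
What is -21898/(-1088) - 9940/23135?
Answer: 7082793/359584 ≈ 19.697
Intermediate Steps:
-21898/(-1088) - 9940/23135 = -21898*(-1/1088) - 9940*1/23135 = 10949/544 - 284/661 = 7082793/359584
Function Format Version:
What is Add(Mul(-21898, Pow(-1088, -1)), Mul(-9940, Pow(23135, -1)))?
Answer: Rational(7082793, 359584) ≈ 19.697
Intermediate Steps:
Add(Mul(-21898, Pow(-1088, -1)), Mul(-9940, Pow(23135, -1))) = Add(Mul(-21898, Rational(-1, 1088)), Mul(-9940, Rational(1, 23135))) = Add(Rational(10949, 544), Rational(-284, 661)) = Rational(7082793, 359584)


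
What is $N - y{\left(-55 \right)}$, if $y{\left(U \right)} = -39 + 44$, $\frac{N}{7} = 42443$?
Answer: $297096$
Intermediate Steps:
$N = 297101$ ($N = 7 \cdot 42443 = 297101$)
$y{\left(U \right)} = 5$
$N - y{\left(-55 \right)} = 297101 - 5 = 297096$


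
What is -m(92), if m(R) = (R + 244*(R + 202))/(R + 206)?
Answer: -35914/149 ≈ -241.03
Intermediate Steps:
m(R) = (49288 + 245*R)/(206 + R) (m(R) = (R + 244*(202 + R))/(206 + R) = (R + (49288 + 244*R))/(206 + R) = (49288 + 245*R)/(206 + R))
-m(92) = -(49288 + 245*92)/(206 + 92) = -(49288 + 22540)/298 = -71828/298 = -1*35914/149 = -35914/149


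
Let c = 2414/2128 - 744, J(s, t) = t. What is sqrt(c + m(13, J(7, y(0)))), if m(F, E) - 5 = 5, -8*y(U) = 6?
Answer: 3*I*sqrt(23046506)/532 ≈ 27.072*I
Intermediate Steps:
y(U) = -3/4 (y(U) = -1/8*6 = -3/4)
c = -790409/1064 (c = 2414*(1/2128) - 744 = 1207/1064 - 744 = -790409/1064 ≈ -742.87)
m(F, E) = 10 (m(F, E) = 5 + 5 = 10)
sqrt(c + m(13, J(7, y(0)))) = sqrt(-790409/1064 + 10) = sqrt(-779769/1064) = 3*I*sqrt(23046506)/532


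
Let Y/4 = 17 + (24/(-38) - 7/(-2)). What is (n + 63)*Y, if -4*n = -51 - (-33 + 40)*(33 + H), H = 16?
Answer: 12835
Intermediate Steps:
n = 197/2 (n = -(-51 - (-33 + 40)*(33 + 16))/4 = -(-51 - 7*49)/4 = -(-51 - 1*343)/4 = -(-51 - 343)/4 = -1/4*(-394) = 197/2 ≈ 98.500)
Y = 1510/19 (Y = 4*(17 + (24/(-38) - 7/(-2))) = 4*(17 + (24*(-1/38) - 7*(-1/2))) = 4*(17 + (-12/19 + 7/2)) = 4*(17 + 109/38) = 4*(755/38) = 1510/19 ≈ 79.474)
(n + 63)*Y = (197/2 + 63)*(1510/19) = (323/2)*(1510/19) = 12835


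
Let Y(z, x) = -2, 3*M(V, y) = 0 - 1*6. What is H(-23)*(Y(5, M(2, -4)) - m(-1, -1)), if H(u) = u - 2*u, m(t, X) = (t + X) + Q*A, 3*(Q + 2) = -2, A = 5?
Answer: 920/3 ≈ 306.67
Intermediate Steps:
Q = -8/3 (Q = -2 + (1/3)*(-2) = -2 - 2/3 = -8/3 ≈ -2.6667)
M(V, y) = -2 (M(V, y) = (0 - 1*6)/3 = (0 - 6)/3 = (1/3)*(-6) = -2)
m(t, X) = -40/3 + X + t (m(t, X) = (t + X) - 8/3*5 = (X + t) - 40/3 = -40/3 + X + t)
H(u) = -u
H(-23)*(Y(5, M(2, -4)) - m(-1, -1)) = (-1*(-23))*(-2 - (-40/3 - 1 - 1)) = 23*(-2 - 1*(-46/3)) = 23*(-2 + 46/3) = 23*(40/3) = 920/3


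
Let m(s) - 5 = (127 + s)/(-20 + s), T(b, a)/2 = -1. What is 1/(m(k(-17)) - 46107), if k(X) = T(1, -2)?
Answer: -22/1014369 ≈ -2.1688e-5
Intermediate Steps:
T(b, a) = -2 (T(b, a) = 2*(-1) = -2)
k(X) = -2
m(s) = 5 + (127 + s)/(-20 + s)
1/(m(k(-17)) - 46107) = 1/(3*(9 + 2*(-2))/(-20 - 2) - 46107) = 1/(3*(9 - 4)/(-22) - 46107) = 1/(3*(-1/22)*5 - 46107) = 1/(-15/22 - 46107) = 1/(-1014369/22) = -22/1014369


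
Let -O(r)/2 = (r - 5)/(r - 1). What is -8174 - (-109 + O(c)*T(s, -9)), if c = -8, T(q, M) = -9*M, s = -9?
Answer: -7831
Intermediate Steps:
O(r) = -2*(-5 + r)/(-1 + r) (O(r) = -2*(r - 5)/(r - 1) = -2*(-5 + r)/(-1 + r))
-8174 - (-109 + O(c)*T(s, -9)) = -8174 - (-109 + (2*(5 - 1*(-8))/(-1 - 8))*(-9*(-9))) = -8174 - (-109 + (2*(5 + 8)/(-9))*81) = -8174 - (-109 + (2*(-⅑)*13)*81) = -8174 - (-109 - 26/9*81) = -8174 - (-109 - 234) = -8174 - 1*(-343) = -8174 + 343 = -7831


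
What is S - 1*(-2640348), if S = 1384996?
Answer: 4025344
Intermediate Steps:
S - 1*(-2640348) = 1384996 - 1*(-2640348) = 1384996 + 2640348 = 4025344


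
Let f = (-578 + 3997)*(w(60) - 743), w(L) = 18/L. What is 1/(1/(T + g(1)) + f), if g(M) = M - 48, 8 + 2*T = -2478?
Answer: -645/1637842889 ≈ -3.9381e-7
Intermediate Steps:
T = -1243 (T = -4 + (½)*(-2478) = -4 - 1239 = -1243)
g(M) = -48 + M
f = -25392913/10 (f = (-578 + 3997)*(18/60 - 743) = 3419*(18*(1/60) - 743) = 3419*(3/10 - 743) = 3419*(-7427/10) = -25392913/10 ≈ -2.5393e+6)
1/(1/(T + g(1)) + f) = 1/(1/(-1243 + (-48 + 1)) - 25392913/10) = 1/(1/(-1243 - 47) - 25392913/10) = 1/(1/(-1290) - 25392913/10) = 1/(-1/1290 - 25392913/10) = 1/(-1637842889/645) = -645/1637842889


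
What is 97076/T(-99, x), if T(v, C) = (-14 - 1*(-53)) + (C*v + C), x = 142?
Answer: -97076/13877 ≈ -6.9955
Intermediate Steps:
T(v, C) = 39 + C + C*v (T(v, C) = (-14 + 53) + (C + C*v) = 39 + (C + C*v) = 39 + C + C*v)
97076/T(-99, x) = 97076/(39 + 142 + 142*(-99)) = 97076/(39 + 142 - 14058) = 97076/(-13877) = 97076*(-1/13877) = -97076/13877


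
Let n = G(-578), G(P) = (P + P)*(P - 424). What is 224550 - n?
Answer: -933762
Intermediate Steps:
G(P) = 2*P*(-424 + P) (G(P) = (2*P)*(-424 + P) = 2*P*(-424 + P))
n = 1158312 (n = 2*(-578)*(-424 - 578) = 2*(-578)*(-1002) = 1158312)
224550 - n = 224550 - 1*1158312 = 224550 - 1158312 = -933762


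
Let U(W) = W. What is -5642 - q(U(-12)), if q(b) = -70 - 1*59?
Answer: -5513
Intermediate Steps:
q(b) = -129 (q(b) = -70 - 59 = -129)
-5642 - q(U(-12)) = -5642 - 1*(-129) = -5642 + 129 = -5513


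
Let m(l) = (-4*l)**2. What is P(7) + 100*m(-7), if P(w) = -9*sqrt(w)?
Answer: 78400 - 9*sqrt(7) ≈ 78376.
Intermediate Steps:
m(l) = 16*l**2
P(7) + 100*m(-7) = -9*sqrt(7) + 100*(16*(-7)**2) = -9*sqrt(7) + 100*(16*49) = -9*sqrt(7) + 100*784 = -9*sqrt(7) + 78400 = 78400 - 9*sqrt(7)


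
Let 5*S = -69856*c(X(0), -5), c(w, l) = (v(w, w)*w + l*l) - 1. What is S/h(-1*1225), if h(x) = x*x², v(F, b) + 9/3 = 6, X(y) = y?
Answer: 1676544/9191328125 ≈ 0.00018240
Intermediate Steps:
v(F, b) = 3 (v(F, b) = -3 + 6 = 3)
h(x) = x³
c(w, l) = -1 + l² + 3*w (c(w, l) = (3*w + l*l) - 1 = (3*w + l²) - 1 = (l² + 3*w) - 1 = -1 + l² + 3*w)
S = -1676544/5 (S = (-69856*(-1 + (-5)² + 3*0))/5 = (-69856*(-1 + 25 + 0))/5 = (-69856*24)/5 = (⅕)*(-1676544) = -1676544/5 ≈ -3.3531e+5)
S/h(-1*1225) = -1676544/(5*((-1*1225)³)) = -1676544/(5*((-1225)³)) = -1676544/5/(-1838265625) = -1676544/5*(-1/1838265625) = 1676544/9191328125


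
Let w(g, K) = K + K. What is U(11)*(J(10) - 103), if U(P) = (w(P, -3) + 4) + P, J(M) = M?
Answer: -837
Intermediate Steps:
w(g, K) = 2*K
U(P) = -2 + P (U(P) = (2*(-3) + 4) + P = (-6 + 4) + P = -2 + P)
U(11)*(J(10) - 103) = (-2 + 11)*(10 - 103) = 9*(-93) = -837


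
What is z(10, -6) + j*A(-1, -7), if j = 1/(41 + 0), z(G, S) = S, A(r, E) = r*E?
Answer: -239/41 ≈ -5.8293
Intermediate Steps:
A(r, E) = E*r
j = 1/41 ≈ 0.024390
z(10, -6) + j*A(-1, -7) = -6 + (-7*(-1))/41 = -6 + (1/41)*7 = -6 + 7/41 = -239/41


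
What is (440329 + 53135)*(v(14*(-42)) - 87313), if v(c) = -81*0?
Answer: -43085822232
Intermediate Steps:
v(c) = 0
(440329 + 53135)*(v(14*(-42)) - 87313) = (440329 + 53135)*(0 - 87313) = 493464*(-87313) = -43085822232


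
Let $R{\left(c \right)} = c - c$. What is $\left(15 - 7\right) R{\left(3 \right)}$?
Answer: $0$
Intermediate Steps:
$R{\left(c \right)} = 0$
$\left(15 - 7\right) R{\left(3 \right)} = \left(15 - 7\right) 0 = 8 \cdot 0 = 0$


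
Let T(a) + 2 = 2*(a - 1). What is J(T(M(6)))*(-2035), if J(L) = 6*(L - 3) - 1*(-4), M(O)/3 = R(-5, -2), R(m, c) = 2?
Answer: -69190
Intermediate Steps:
M(O) = 6 (M(O) = 3*2 = 6)
T(a) = -4 + 2*a (T(a) = -2 + 2*(a - 1) = -2 + 2*(-1 + a) = -2 + (-2 + 2*a) = -4 + 2*a)
J(L) = -14 + 6*L (J(L) = 6*(-3 + L) + 4 = (-18 + 6*L) + 4 = -14 + 6*L)
J(T(M(6)))*(-2035) = (-14 + 6*(-4 + 2*6))*(-2035) = (-14 + 6*(-4 + 12))*(-2035) = (-14 + 6*8)*(-2035) = (-14 + 48)*(-2035) = 34*(-2035) = -69190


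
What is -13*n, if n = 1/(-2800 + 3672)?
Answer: -13/872 ≈ -0.014908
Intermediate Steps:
n = 1/872 ≈ 0.0011468
-13*n = -13*1/872 = -13/872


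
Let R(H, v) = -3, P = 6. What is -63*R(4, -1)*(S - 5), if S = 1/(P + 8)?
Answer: -1863/2 ≈ -931.50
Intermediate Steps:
S = 1/14 (S = 1/(6 + 8) = 1/14 ≈ 0.071429)
-63*R(4, -1)*(S - 5) = -(-189)*(1/14 - 5) = -(-189)*(-69)/14 = -63*207/14 = -1863/2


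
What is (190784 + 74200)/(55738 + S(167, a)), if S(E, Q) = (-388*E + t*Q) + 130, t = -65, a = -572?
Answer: 66246/7063 ≈ 9.3793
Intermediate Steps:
S(E, Q) = 130 - 388*E - 65*Q (S(E, Q) = (-388*E - 65*Q) + 130 = 130 - 388*E - 65*Q)
(190784 + 74200)/(55738 + S(167, a)) = (190784 + 74200)/(55738 + (130 - 388*167 - 65*(-572))) = 264984/(55738 + (130 - 64796 + 37180)) = 264984/(55738 - 27486) = 264984/28252 = 264984*(1/28252) = 66246/7063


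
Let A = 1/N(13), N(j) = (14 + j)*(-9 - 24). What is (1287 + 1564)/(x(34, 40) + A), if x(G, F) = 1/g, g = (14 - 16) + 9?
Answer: 17781687/884 ≈ 20115.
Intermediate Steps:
N(j) = -462 - 33*j (N(j) = (14 + j)*(-33) = -462 - 33*j)
A = -1/891 (A = 1/(-462 - 33*13) = 1/(-462 - 429) = 1/(-891) = -1/891 ≈ -0.0011223)
g = 7 (g = -2 + 9 = 7)
x(G, F) = ⅐ (x(G, F) = 1/7 = ⅐)
(1287 + 1564)/(x(34, 40) + A) = (1287 + 1564)/(⅐ - 1/891) = 2851/(884/6237) = 2851*(6237/884) = 17781687/884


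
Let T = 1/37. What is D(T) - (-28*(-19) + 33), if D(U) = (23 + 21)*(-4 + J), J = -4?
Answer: -917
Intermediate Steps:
T = 1/37 ≈ 0.027027
D(U) = -352 (D(U) = (23 + 21)*(-4 - 4) = 44*(-8) = -352)
D(T) - (-28*(-19) + 33) = -352 - (-28*(-19) + 33) = -352 - (532 + 33) = -352 - 1*565 = -352 - 565 = -917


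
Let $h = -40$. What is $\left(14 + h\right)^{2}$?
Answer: $676$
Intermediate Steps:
$\left(14 + h\right)^{2} = \left(14 - 40\right)^{2} = \left(-26\right)^{2} = 676$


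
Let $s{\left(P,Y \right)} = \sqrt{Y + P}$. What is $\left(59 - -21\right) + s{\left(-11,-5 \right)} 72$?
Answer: $80 + 288 i \approx 80.0 + 288.0 i$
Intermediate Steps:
$s{\left(P,Y \right)} = \sqrt{P + Y}$
$\left(59 - -21\right) + s{\left(-11,-5 \right)} 72 = \left(59 - -21\right) + \sqrt{-11 - 5} \cdot 72 = \left(59 + 21\right) + \sqrt{-16} \cdot 72 = 80 + 4 i 72 = 80 + 288 i$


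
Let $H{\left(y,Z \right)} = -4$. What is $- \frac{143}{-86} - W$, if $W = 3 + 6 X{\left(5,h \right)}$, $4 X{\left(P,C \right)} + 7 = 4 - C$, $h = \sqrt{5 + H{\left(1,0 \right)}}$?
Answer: $\frac{401}{86} \approx 4.6628$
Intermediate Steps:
$h = 1$ ($h = \sqrt{5 - 4} = \sqrt{1} = 1$)
$X{\left(P,C \right)} = - \frac{3}{4} - \frac{C}{4}$ ($X{\left(P,C \right)} = - \frac{7}{4} + \frac{4 - C}{4} = - \frac{7}{4} - \left(-1 + \frac{C}{4}\right) = - \frac{3}{4} - \frac{C}{4}$)
$W = -3$ ($W = 3 + 6 \left(- \frac{3}{4} - \frac{1}{4}\right) = 3 + 6 \left(-1\right) = 3 - 6 = -3$)
$- \frac{143}{-86} - W = - \frac{143}{-86} - -3 = \left(-143\right) \left(- \frac{1}{86}\right) + 3 = \frac{143}{86} + 3 = \frac{401}{86}$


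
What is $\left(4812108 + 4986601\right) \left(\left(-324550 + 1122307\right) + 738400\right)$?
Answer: $15052355421313$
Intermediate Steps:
$\left(4812108 + 4986601\right) \left(\left(-324550 + 1122307\right) + 738400\right) = 9798709 \left(797757 + 738400\right) = 9798709 \cdot 1536157 = 15052355421313$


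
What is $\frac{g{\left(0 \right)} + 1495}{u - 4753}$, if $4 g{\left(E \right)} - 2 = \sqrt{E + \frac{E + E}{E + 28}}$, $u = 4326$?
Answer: $- \frac{2991}{854} \approx -3.5023$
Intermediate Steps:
$g{\left(E \right)} = \frac{1}{2} + \frac{\sqrt{E + \frac{2 E}{28 + E}}}{4}$ ($g{\left(E \right)} = \frac{1}{2} + \frac{\sqrt{E + \frac{E + E}{E + 28}}}{4} = \frac{1}{2} + \frac{\sqrt{E + \frac{2 E}{28 + E}}}{4}$)
$\frac{g{\left(0 \right)} + 1495}{u - 4753} = \frac{\left(\frac{1}{2} + \frac{\sqrt{\frac{0 \left(30 + 0\right)}{28 + 0}}}{4}\right) + 1495}{4326 - 4753} = \frac{\left(\frac{1}{2} + \frac{\sqrt{0 \cdot \frac{1}{28} \cdot 30}}{4}\right) + 1495}{-427} = \left(\left(\frac{1}{2} + \frac{\sqrt{0 \cdot \frac{1}{28} \cdot 30}}{4}\right) + 1495\right) \left(- \frac{1}{427}\right) = \left(\left(\frac{1}{2} + \frac{\sqrt{0}}{4}\right) + 1495\right) \left(- \frac{1}{427}\right) = \left(\left(\frac{1}{2} + \frac{1}{4} \cdot 0\right) + 1495\right) \left(- \frac{1}{427}\right) = \left(\left(\frac{1}{2} + 0\right) + 1495\right) \left(- \frac{1}{427}\right) = \left(\frac{1}{2} + 1495\right) \left(- \frac{1}{427}\right) = \frac{2991}{2} \left(- \frac{1}{427}\right) = - \frac{2991}{854}$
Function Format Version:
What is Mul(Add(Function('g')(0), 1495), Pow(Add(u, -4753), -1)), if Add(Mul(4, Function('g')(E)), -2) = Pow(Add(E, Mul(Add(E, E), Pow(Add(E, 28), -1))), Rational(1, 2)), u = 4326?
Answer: Rational(-2991, 854) ≈ -3.5023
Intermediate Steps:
Function('g')(E) = Add(Rational(1, 2), Mul(Rational(1, 4), Pow(Add(E, Mul(2, E, Pow(Add(28, E), -1))), Rational(1, 2)))) (Function('g')(E) = Add(Rational(1, 2), Mul(Rational(1, 4), Pow(Add(E, Mul(Add(E, E), Pow(Add(E, 28), -1))), Rational(1, 2)))) = Add(Rational(1, 2), Mul(Rational(1, 4), Pow(Add(E, Mul(Mul(2, E), Pow(Add(28, E), -1))), Rational(1, 2)))) = Add(Rational(1, 2), Mul(Rational(1, 4), Pow(Add(E, Mul(2, E, Pow(Add(28, E), -1))), Rational(1, 2)))))
Mul(Add(Function('g')(0), 1495), Pow(Add(u, -4753), -1)) = Mul(Add(Add(Rational(1, 2), Mul(Rational(1, 4), Pow(Mul(0, Pow(Add(28, 0), -1), Add(30, 0)), Rational(1, 2)))), 1495), Pow(Add(4326, -4753), -1)) = Mul(Add(Add(Rational(1, 2), Mul(Rational(1, 4), Pow(Mul(0, Pow(28, -1), 30), Rational(1, 2)))), 1495), Pow(-427, -1)) = Mul(Add(Add(Rational(1, 2), Mul(Rational(1, 4), Pow(Mul(0, Rational(1, 28), 30), Rational(1, 2)))), 1495), Rational(-1, 427)) = Mul(Add(Add(Rational(1, 2), Mul(Rational(1, 4), Pow(0, Rational(1, 2)))), 1495), Rational(-1, 427)) = Mul(Add(Add(Rational(1, 2), Mul(Rational(1, 4), 0)), 1495), Rational(-1, 427)) = Mul(Add(Add(Rational(1, 2), 0), 1495), Rational(-1, 427)) = Mul(Add(Rational(1, 2), 1495), Rational(-1, 427)) = Mul(Rational(2991, 2), Rational(-1, 427)) = Rational(-2991, 854)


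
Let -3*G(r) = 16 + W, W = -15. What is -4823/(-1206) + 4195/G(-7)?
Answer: -15172687/1206 ≈ -12581.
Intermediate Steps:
G(r) = -⅓ (G(r) = -(16 - 15)/3 = -⅓*1 = -⅓)
-4823/(-1206) + 4195/G(-7) = -4823/(-1206) + 4195/(-⅓) = -4823*(-1/1206) + 4195*(-3) = 4823/1206 - 12585 = -15172687/1206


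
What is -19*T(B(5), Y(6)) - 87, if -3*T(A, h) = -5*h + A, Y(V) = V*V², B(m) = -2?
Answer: -20819/3 ≈ -6939.7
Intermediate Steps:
Y(V) = V³
T(A, h) = -A/3 + 5*h/3 (T(A, h) = -(-5*h + A)/3 = -(A - 5*h)/3 = -A/3 + 5*h/3)
-19*T(B(5), Y(6)) - 87 = -19*(-⅓*(-2) + (5/3)*6³) - 87 = -19*(⅔ + (5/3)*216) - 87 = -19*(⅔ + 360) - 87 = -19*1082/3 - 87 = -20558/3 - 87 = -20819/3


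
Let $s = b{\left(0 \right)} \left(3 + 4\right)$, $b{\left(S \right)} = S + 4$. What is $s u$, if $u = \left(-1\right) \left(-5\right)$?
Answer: $140$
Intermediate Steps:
$b{\left(S \right)} = 4 + S$
$u = 5$
$s = 28$ ($s = \left(4 + 0\right) \left(3 + 4\right) = 4 \cdot 7 = 28$)
$s u = 28 \cdot 5 = 140$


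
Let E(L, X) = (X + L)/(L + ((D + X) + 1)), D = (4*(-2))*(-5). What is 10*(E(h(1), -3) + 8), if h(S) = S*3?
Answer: 80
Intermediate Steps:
h(S) = 3*S
D = 40 (D = -8*(-5) = 40)
E(L, X) = (L + X)/(41 + L + X) (E(L, X) = (X + L)/(L + ((40 + X) + 1)) = (L + X)/(L + (41 + X)) = (L + X)/(41 + L + X))
10*(E(h(1), -3) + 8) = 10*((3*1 - 3)/(41 + 3*1 - 3) + 8) = 10*((3 - 3)/(41 + 3 - 3) + 8) = 10*(0/41 + 8) = 10*((1/41)*0 + 8) = 10*(0 + 8) = 10*8 = 80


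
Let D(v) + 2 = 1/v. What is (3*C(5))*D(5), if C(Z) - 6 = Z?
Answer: -297/5 ≈ -59.400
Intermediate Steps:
C(Z) = 6 + Z
D(v) = -2 + 1/v
(3*C(5))*D(5) = (3*(6 + 5))*(-2 + 1/5) = (3*11)*(-2 + ⅕) = 33*(-9/5) = -297/5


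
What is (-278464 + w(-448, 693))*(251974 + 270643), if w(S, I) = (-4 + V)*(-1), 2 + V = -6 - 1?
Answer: -145523226267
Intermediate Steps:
V = -9 (V = -2 + (-6 - 1) = -2 - 7 = -9)
w(S, I) = 13 (w(S, I) = (-4 - 9)*(-1) = -13*(-1) = 13)
(-278464 + w(-448, 693))*(251974 + 270643) = (-278464 + 13)*(251974 + 270643) = -278451*522617 = -145523226267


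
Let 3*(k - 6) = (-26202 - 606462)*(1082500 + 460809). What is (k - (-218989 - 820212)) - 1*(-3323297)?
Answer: -325460985888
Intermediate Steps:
k = -325465348386 (k = 6 + ((-26202 - 606462)*(1082500 + 460809))/3 = 6 + (-632664*1543309)/3 = 6 + (1/3)*(-976396045176) = 6 - 325465348392 = -325465348386)
(k - (-218989 - 820212)) - 1*(-3323297) = (-325465348386 - (-218989 - 820212)) - 1*(-3323297) = (-325465348386 - 1*(-1039201)) + 3323297 = (-325465348386 + 1039201) + 3323297 = -325464309185 + 3323297 = -325460985888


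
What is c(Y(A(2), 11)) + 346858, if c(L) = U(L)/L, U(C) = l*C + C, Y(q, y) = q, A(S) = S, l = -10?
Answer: 346849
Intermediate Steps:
U(C) = -9*C (U(C) = -10*C + C = -9*C)
c(L) = -9 (c(L) = (-9*L)/L = -9)
c(Y(A(2), 11)) + 346858 = -9 + 346858 = 346849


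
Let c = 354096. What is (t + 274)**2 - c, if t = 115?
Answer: -202775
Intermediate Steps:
(t + 274)**2 - c = (115 + 274)**2 - 1*354096 = 389**2 - 354096 = 151321 - 354096 = -202775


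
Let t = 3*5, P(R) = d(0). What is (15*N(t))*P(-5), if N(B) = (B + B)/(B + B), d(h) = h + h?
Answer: 0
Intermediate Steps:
d(h) = 2*h
P(R) = 0 (P(R) = 2*0 = 0)
t = 15
N(B) = 1 (N(B) = (2*B)/((2*B)) = (2*B)*(1/(2*B)) = 1)
(15*N(t))*P(-5) = (15*1)*0 = 15*0 = 0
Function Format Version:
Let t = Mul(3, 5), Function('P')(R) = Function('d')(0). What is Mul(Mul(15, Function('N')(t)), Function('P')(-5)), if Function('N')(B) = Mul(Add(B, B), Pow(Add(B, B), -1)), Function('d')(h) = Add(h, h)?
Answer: 0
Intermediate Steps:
Function('d')(h) = Mul(2, h)
Function('P')(R) = 0 (Function('P')(R) = Mul(2, 0) = 0)
t = 15
Function('N')(B) = 1 (Function('N')(B) = Mul(Mul(2, B), Pow(Mul(2, B), -1)) = Mul(Mul(2, B), Mul(Rational(1, 2), Pow(B, -1))) = 1)
Mul(Mul(15, Function('N')(t)), Function('P')(-5)) = Mul(Mul(15, 1), 0) = Mul(15, 0) = 0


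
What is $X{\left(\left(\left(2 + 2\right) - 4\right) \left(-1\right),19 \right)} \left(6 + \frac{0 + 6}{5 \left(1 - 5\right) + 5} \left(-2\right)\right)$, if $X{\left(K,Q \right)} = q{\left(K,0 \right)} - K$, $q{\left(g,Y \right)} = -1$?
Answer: $- \frac{34}{5} \approx -6.8$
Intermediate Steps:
$X{\left(K,Q \right)} = -1 - K$
$X{\left(\left(\left(2 + 2\right) - 4\right) \left(-1\right),19 \right)} \left(6 + \frac{0 + 6}{5 \left(1 - 5\right) + 5} \left(-2\right)\right) = \left(-1 - \left(\left(2 + 2\right) - 4\right) \left(-1\right)\right) \left(6 + \frac{0 + 6}{5 \left(1 - 5\right) + 5} \left(-2\right)\right) = \left(-1 - \left(4 - 4\right) \left(-1\right)\right) \left(6 + \frac{6}{5 \left(-4\right) + 5} \left(-2\right)\right) = \left(-1 - 0 \left(-1\right)\right) \left(6 + \frac{6}{-20 + 5} \left(-2\right)\right) = \left(-1 - 0\right) \left(6 + \frac{6}{-15} \left(-2\right)\right) = \left(-1 + 0\right) \left(6 + 6 \left(- \frac{1}{15}\right) \left(-2\right)\right) = - (6 - - \frac{4}{5}) = - (6 + \frac{4}{5}) = \left(-1\right) \frac{34}{5} = - \frac{34}{5}$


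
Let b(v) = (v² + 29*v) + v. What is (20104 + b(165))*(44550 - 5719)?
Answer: 2030045849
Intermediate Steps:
b(v) = v² + 30*v
(20104 + b(165))*(44550 - 5719) = (20104 + 165*(30 + 165))*(44550 - 5719) = (20104 + 165*195)*38831 = (20104 + 32175)*38831 = 52279*38831 = 2030045849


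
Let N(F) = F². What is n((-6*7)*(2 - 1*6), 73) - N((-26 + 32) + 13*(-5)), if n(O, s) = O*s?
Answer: 8783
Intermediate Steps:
n((-6*7)*(2 - 1*6), 73) - N((-26 + 32) + 13*(-5)) = ((-6*7)*(2 - 1*6))*73 - ((-26 + 32) + 13*(-5))² = -42*(2 - 6)*73 - (6 - 65)² = -42*(-4)*73 - 1*(-59)² = 168*73 - 1*3481 = 12264 - 3481 = 8783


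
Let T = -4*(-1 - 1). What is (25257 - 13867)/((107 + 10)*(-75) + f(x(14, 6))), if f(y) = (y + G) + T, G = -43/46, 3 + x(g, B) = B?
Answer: -523940/403187 ≈ -1.2995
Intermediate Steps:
x(g, B) = -3 + B
T = 8 (T = -4*(-2) = 8)
G = -43/46 (G = -43*1/46 = -43/46 ≈ -0.93478)
f(y) = 325/46 + y (f(y) = (y - 43/46) + 8 = (-43/46 + y) + 8 = 325/46 + y)
(25257 - 13867)/((107 + 10)*(-75) + f(x(14, 6))) = (25257 - 13867)/((107 + 10)*(-75) + (325/46 + (-3 + 6))) = 11390/(117*(-75) + (325/46 + 3)) = 11390/(-8775 + 463/46) = 11390/(-403187/46) = 11390*(-46/403187) = -523940/403187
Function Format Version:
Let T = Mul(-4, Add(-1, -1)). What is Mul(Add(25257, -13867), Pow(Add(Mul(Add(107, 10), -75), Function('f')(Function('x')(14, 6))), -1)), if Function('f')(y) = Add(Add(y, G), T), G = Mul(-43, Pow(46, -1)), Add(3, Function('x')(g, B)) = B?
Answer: Rational(-523940, 403187) ≈ -1.2995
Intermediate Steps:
Function('x')(g, B) = Add(-3, B)
T = 8 (T = Mul(-4, -2) = 8)
G = Rational(-43, 46) (G = Mul(-43, Rational(1, 46)) = Rational(-43, 46) ≈ -0.93478)
Function('f')(y) = Add(Rational(325, 46), y) (Function('f')(y) = Add(Add(y, Rational(-43, 46)), 8) = Add(Add(Rational(-43, 46), y), 8) = Add(Rational(325, 46), y))
Mul(Add(25257, -13867), Pow(Add(Mul(Add(107, 10), -75), Function('f')(Function('x')(14, 6))), -1)) = Mul(Add(25257, -13867), Pow(Add(Mul(Add(107, 10), -75), Add(Rational(325, 46), Add(-3, 6))), -1)) = Mul(11390, Pow(Add(Mul(117, -75), Add(Rational(325, 46), 3)), -1)) = Mul(11390, Pow(Add(-8775, Rational(463, 46)), -1)) = Mul(11390, Pow(Rational(-403187, 46), -1)) = Mul(11390, Rational(-46, 403187)) = Rational(-523940, 403187)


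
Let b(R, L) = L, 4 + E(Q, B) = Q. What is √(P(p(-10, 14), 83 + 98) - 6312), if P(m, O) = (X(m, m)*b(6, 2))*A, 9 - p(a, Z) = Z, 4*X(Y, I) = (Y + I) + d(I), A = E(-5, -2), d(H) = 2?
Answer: 2*I*√1569 ≈ 79.221*I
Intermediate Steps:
E(Q, B) = -4 + Q
A = -9 (A = -4 - 5 = -9)
X(Y, I) = ½ + I/4 + Y/4 (X(Y, I) = ((Y + I) + 2)/4 = ((I + Y) + 2)/4 = (2 + I + Y)/4 = ½ + I/4 + Y/4)
p(a, Z) = 9 - Z
P(m, O) = -9 - 9*m (P(m, O) = ((½ + m/4 + m/4)*2)*(-9) = ((½ + m/2)*2)*(-9) = (1 + m)*(-9) = -9 - 9*m)
√(P(p(-10, 14), 83 + 98) - 6312) = √((-9 - 9*(9 - 1*14)) - 6312) = √((-9 - 9*(9 - 14)) - 6312) = √((-9 - 9*(-5)) - 6312) = √((-9 + 45) - 6312) = √(36 - 6312) = √(-6276) = 2*I*√1569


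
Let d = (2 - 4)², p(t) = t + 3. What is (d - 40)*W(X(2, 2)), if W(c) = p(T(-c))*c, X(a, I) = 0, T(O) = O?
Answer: 0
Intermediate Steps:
p(t) = 3 + t
W(c) = c*(3 - c) (W(c) = (3 - c)*c = c*(3 - c))
d = 4 (d = (-2)² = 4)
(d - 40)*W(X(2, 2)) = (4 - 40)*(0*(3 - 1*0)) = -0*(3 + 0) = -0*3 = -36*0 = 0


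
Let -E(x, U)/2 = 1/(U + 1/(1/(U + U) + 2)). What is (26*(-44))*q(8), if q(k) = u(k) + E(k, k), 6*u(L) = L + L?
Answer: -292006/105 ≈ -2781.0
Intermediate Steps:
u(L) = L/3 (u(L) = (L + L)/6 = (2*L)/6 = L/3)
E(x, U) = -2/(U + 1/(2 + 1/(2*U))) (E(x, U) = -2/(U + 1/(1/(U + U) + 2)) = -2/(U + 1/(1/(2*U) + 2)) = -2/(U + 1/(2 + 1/(2*U))))
q(k) = k/3 + 2*(-1 - 4*k)/(k*(3 + 4*k))
(26*(-44))*q(8) = (26*(-44))*((1/3)*(-6 - 24*8 + 8**2*(3 + 4*8))/(8*(3 + 4*8))) = -1144*(-6 - 192 + 64*(3 + 32))/(3*8*(3 + 32)) = -1144*(-6 - 192 + 64*35)/(3*8*35) = -1144*(-6 - 192 + 2240)/(3*8*35) = -1144*2042/(3*8*35) = -1144*1021/420 = -292006/105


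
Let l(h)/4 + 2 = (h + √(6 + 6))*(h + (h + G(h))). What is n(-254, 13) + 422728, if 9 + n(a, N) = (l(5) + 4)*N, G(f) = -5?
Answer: 423967 + 520*√3 ≈ 4.2487e+5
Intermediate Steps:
l(h) = -8 + 4*(-5 + 2*h)*(h + 2*√3) (l(h) = -8 + 4*((h + √(6 + 6))*(h + (h - 5))) = -8 + 4*((h + √12)*(h + (-5 + h))) = -8 + 4*((h + 2*√3)*(-5 + 2*h)) = -8 + 4*((-5 + 2*h)*(h + 2*√3)) = -8 + 4*(-5 + 2*h)*(h + 2*√3))
n(a, N) = -9 + N*(96 + 40*√3) (n(a, N) = -9 + ((-8 - 40*√3 - 20*5 + 8*5² + 16*5*√3) + 4)*N = -9 + ((-8 - 40*√3 - 100 + 8*25 + 80*√3) + 4)*N = -9 + ((-8 - 40*√3 - 100 + 200 + 80*√3) + 4)*N = -9 + ((92 + 40*√3) + 4)*N = -9 + (96 + 40*√3)*N = -9 + N*(96 + 40*√3))
n(-254, 13) + 422728 = (-9 + 96*13 + 40*13*√3) + 422728 = (-9 + 1248 + 520*√3) + 422728 = (1239 + 520*√3) + 422728 = 423967 + 520*√3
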